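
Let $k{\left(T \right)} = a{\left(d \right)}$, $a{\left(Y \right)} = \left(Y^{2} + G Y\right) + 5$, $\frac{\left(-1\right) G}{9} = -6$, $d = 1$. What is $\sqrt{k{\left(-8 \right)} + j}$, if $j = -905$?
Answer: $13 i \sqrt{5} \approx 29.069 i$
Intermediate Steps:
$G = 54$ ($G = \left(-9\right) \left(-6\right) = 54$)
$a{\left(Y \right)} = 5 + Y^{2} + 54 Y$ ($a{\left(Y \right)} = \left(Y^{2} + 54 Y\right) + 5 = 5 + Y^{2} + 54 Y$)
$k{\left(T \right)} = 60$ ($k{\left(T \right)} = 5 + 1^{2} + 54 \cdot 1 = 5 + 1 + 54 = 60$)
$\sqrt{k{\left(-8 \right)} + j} = \sqrt{60 - 905} = \sqrt{-845} = 13 i \sqrt{5}$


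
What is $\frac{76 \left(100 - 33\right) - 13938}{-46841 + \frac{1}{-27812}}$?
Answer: $\frac{246024952}{1302741893} \approx 0.18885$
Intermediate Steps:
$\frac{76 \left(100 - 33\right) - 13938}{-46841 + \frac{1}{-27812}} = \frac{76 \cdot 67 - 13938}{-46841 - \frac{1}{27812}} = \frac{5092 - 13938}{- \frac{1302741893}{27812}} = \left(-8846\right) \left(- \frac{27812}{1302741893}\right) = \frac{246024952}{1302741893}$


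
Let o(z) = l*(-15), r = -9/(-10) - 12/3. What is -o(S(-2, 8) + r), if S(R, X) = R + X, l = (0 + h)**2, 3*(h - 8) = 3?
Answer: 1215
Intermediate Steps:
h = 9 (h = 8 + (1/3)*3 = 8 + 1 = 9)
l = 81 (l = (0 + 9)**2 = 9**2 = 81)
r = -31/10 (r = -9*(-1/10) - 12*1/3 = 9/10 - 4 = -31/10 ≈ -3.1000)
o(z) = -1215 (o(z) = 81*(-15) = -1215)
-o(S(-2, 8) + r) = -1*(-1215) = 1215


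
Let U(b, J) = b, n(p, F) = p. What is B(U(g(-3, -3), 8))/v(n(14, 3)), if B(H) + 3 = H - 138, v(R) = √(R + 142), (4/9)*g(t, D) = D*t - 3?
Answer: -85*√39/52 ≈ -10.208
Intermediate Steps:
g(t, D) = -27/4 + 9*D*t/4 (g(t, D) = 9*(D*t - 3)/4 = 9*(-3 + D*t)/4 = -27/4 + 9*D*t/4)
v(R) = √(142 + R)
B(H) = -141 + H (B(H) = -3 + (H - 138) = -3 + (-138 + H) = -141 + H)
B(U(g(-3, -3), 8))/v(n(14, 3)) = (-141 + (-27/4 + (9/4)*(-3)*(-3)))/(√(142 + 14)) = (-141 + (-27/4 + 81/4))/(√156) = (-141 + 27/2)/((2*√39)) = -85*√39/52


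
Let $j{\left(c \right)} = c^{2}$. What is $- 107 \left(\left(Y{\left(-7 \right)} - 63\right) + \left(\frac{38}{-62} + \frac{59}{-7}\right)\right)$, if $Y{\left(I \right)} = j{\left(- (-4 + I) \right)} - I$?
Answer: $- \frac{1299301}{217} \approx -5987.6$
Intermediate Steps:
$Y{\left(I \right)} = \left(4 - I\right)^{2} - I$ ($Y{\left(I \right)} = \left(- (-4 + I)\right)^{2} - I = \left(4 - I\right)^{2} - I$)
$- 107 \left(\left(Y{\left(-7 \right)} - 63\right) + \left(\frac{38}{-62} + \frac{59}{-7}\right)\right) = - 107 \left(\left(\left(\left(-4 - 7\right)^{2} - -7\right) - 63\right) + \left(\frac{38}{-62} + \frac{59}{-7}\right)\right) = - 107 \left(\left(\left(\left(-11\right)^{2} + 7\right) - 63\right) + \left(38 \left(- \frac{1}{62}\right) + 59 \left(- \frac{1}{7}\right)\right)\right) = - 107 \left(\left(\left(121 + 7\right) - 63\right) - \frac{1962}{217}\right) = - 107 \left(\left(128 - 63\right) - \frac{1962}{217}\right) = - 107 \left(65 - \frac{1962}{217}\right) = \left(-107\right) \frac{12143}{217} = - \frac{1299301}{217}$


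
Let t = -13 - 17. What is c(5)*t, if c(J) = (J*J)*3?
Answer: -2250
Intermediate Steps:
t = -30
c(J) = 3*J² (c(J) = J²*3 = 3*J²)
c(5)*t = (3*5²)*(-30) = (3*25)*(-30) = 75*(-30) = -2250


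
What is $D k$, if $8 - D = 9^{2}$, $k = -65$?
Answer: $4745$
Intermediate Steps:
$D = -73$ ($D = 8 - 9^{2} = 8 - 81 = -73$)
$D k = \left(-73\right) \left(-65\right) = 4745$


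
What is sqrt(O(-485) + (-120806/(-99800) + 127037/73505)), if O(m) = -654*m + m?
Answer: sqrt(1704330422079190672137)/73357990 ≈ 562.77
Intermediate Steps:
O(m) = -653*m
sqrt(O(-485) + (-120806/(-99800) + 127037/73505)) = sqrt(-653*(-485) + (-120806/(-99800) + 127037/73505)) = sqrt(316705 + (-120806*(-1/99800) + 127037*(1/73505))) = sqrt(316705 + (60403/49900 + 127037/73505)) = sqrt(316705 + 2155813763/733579900) = sqrt(232330578043263/733579900) = sqrt(1704330422079190672137)/73357990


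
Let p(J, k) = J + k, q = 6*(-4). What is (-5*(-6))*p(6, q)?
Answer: -540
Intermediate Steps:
q = -24
(-5*(-6))*p(6, q) = (-5*(-6))*(6 - 24) = 30*(-18) = -540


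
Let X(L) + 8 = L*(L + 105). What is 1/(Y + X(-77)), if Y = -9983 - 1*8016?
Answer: -1/20163 ≈ -4.9596e-5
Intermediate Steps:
X(L) = -8 + L*(105 + L) (X(L) = -8 + L*(L + 105) = -8 + L*(105 + L))
Y = -17999 (Y = -9983 - 8016 = -17999)
1/(Y + X(-77)) = 1/(-17999 + (-8 + (-77)² + 105*(-77))) = 1/(-17999 + (-8 + 5929 - 8085)) = 1/(-17999 - 2164) = 1/(-20163) = -1/20163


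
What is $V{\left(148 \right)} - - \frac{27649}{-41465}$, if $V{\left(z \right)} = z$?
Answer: $\frac{6109171}{41465} \approx 147.33$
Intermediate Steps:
$V{\left(148 \right)} - - \frac{27649}{-41465} = 148 - - \frac{27649}{-41465} = 148 - \left(-27649\right) \left(- \frac{1}{41465}\right) = 148 - \frac{27649}{41465} = \frac{6109171}{41465}$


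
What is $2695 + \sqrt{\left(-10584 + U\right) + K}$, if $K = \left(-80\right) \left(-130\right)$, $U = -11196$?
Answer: $2695 + 2 i \sqrt{2845} \approx 2695.0 + 106.68 i$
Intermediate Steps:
$K = 10400$
$2695 + \sqrt{\left(-10584 + U\right) + K} = 2695 + \sqrt{\left(-10584 - 11196\right) + 10400} = 2695 + \sqrt{-21780 + 10400} = 2695 + \sqrt{-11380} = 2695 + 2 i \sqrt{2845}$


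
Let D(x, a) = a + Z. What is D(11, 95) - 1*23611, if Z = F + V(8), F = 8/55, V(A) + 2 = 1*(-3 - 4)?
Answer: -1293867/55 ≈ -23525.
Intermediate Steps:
V(A) = -9 (V(A) = -2 + 1*(-3 - 4) = -2 + 1*(-7) = -2 - 7 = -9)
F = 8/55 (F = 8*(1/55) = 8/55 ≈ 0.14545)
Z = -487/55 (Z = 8/55 - 9 = -487/55 ≈ -8.8545)
D(x, a) = -487/55 + a (D(x, a) = a - 487/55 = -487/55 + a)
D(11, 95) - 1*23611 = (-487/55 + 95) - 1*23611 = 4738/55 - 23611 = -1293867/55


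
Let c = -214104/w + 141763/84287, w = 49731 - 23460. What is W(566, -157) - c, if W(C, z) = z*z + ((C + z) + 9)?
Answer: 2643822605054/105443037 ≈ 25073.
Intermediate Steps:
w = 26271
W(C, z) = 9 + C + z + z**2 (W(C, z) = z**2 + (9 + C + z) = 9 + C + z + z**2)
c = -681996575/105443037 (c = -214104/26271 + 141763/84287 = -214104*1/26271 + 141763*(1/84287) = -71368/8757 + 141763/84287 = -681996575/105443037 ≈ -6.4679)
W(566, -157) - c = (9 + 566 - 157 + (-157)**2) - 1*(-681996575/105443037) = (9 + 566 - 157 + 24649) + 681996575/105443037 = 25067 + 681996575/105443037 = 2643822605054/105443037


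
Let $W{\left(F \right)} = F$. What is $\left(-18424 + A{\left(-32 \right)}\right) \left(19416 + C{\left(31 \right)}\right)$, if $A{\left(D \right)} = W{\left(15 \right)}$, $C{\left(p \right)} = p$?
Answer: $-357999823$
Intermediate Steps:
$A{\left(D \right)} = 15$
$\left(-18424 + A{\left(-32 \right)}\right) \left(19416 + C{\left(31 \right)}\right) = \left(-18424 + 15\right) \left(19416 + 31\right) = \left(-18409\right) 19447 = -357999823$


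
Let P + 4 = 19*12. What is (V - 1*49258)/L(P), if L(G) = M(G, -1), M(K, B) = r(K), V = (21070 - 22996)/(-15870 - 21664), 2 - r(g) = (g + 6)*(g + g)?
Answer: 924423923/1933714146 ≈ 0.47806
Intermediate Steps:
r(g) = 2 - 2*g*(6 + g) (r(g) = 2 - (g + 6)*(g + g) = 2 - (6 + g)*2*g = 2 - 2*g*(6 + g))
V = 963/18767 (V = -1926/(-37534) = -1926*(-1/37534) = 963/18767 ≈ 0.051313)
P = 224 (P = -4 + 19*12 = -4 + 228 = 224)
M(K, B) = 2 - 12*K - 2*K**2
L(G) = 2 - 12*G - 2*G**2
(V - 1*49258)/L(P) = (963/18767 - 1*49258)/(2 - 12*224 - 2*224**2) = (963/18767 - 49258)/(2 - 2688 - 2*50176) = -924423923/(18767*(2 - 2688 - 100352)) = -924423923/18767/(-103038) = -924423923/18767*(-1/103038) = 924423923/1933714146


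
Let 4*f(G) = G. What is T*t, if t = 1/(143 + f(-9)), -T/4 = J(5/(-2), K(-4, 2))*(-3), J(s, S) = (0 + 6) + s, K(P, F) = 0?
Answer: 168/563 ≈ 0.29840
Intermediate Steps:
J(s, S) = 6 + s
f(G) = G/4
T = 42 (T = -4*(6 + 5/(-2))*(-3) = -4*(6 + 5*(-½))*(-3) = -4*(6 - 5/2)*(-3) = -14*(-3) = -4*(-21/2) = 42)
t = 4/563 (t = 1/(143 + (¼)*(-9)) = 1/(143 - 9/4) = 1/(563/4) = 4/563 ≈ 0.0071048)
T*t = 42*(4/563) = 168/563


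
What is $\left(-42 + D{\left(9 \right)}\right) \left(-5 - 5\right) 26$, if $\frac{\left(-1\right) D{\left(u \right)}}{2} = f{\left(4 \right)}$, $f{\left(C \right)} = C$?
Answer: $13000$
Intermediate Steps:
$D{\left(u \right)} = -8$ ($D{\left(u \right)} = \left(-2\right) 4 = -8$)
$\left(-42 + D{\left(9 \right)}\right) \left(-5 - 5\right) 26 = \left(-42 - 8\right) \left(-5 - 5\right) 26 = - 50 \left(-5 - 5\right) 26 = - 50 \left(\left(-10\right) 26\right) = \left(-50\right) \left(-260\right) = 13000$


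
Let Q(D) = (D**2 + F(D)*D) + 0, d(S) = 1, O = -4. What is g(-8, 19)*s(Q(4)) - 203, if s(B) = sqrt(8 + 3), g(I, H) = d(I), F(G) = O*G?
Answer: -203 + sqrt(11) ≈ -199.68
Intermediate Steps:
F(G) = -4*G
g(I, H) = 1
Q(D) = -3*D**2 (Q(D) = (D**2 + (-4*D)*D) + 0 = (D**2 - 4*D**2) + 0 = -3*D**2 + 0 = -3*D**2)
s(B) = sqrt(11)
g(-8, 19)*s(Q(4)) - 203 = 1*sqrt(11) - 203 = sqrt(11) - 203 = -203 + sqrt(11)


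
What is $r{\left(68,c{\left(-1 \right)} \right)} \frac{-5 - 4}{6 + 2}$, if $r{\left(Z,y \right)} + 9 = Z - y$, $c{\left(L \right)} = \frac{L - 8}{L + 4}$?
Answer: $- \frac{279}{4} \approx -69.75$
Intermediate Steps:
$c{\left(L \right)} = \frac{-8 + L}{4 + L}$
$r{\left(Z,y \right)} = -9 + Z - y$ ($r{\left(Z,y \right)} = -9 + \left(Z - y\right) = -9 + Z - y$)
$r{\left(68,c{\left(-1 \right)} \right)} \frac{-5 - 4}{6 + 2} = \left(-9 + 68 - \frac{-8 - 1}{4 - 1}\right) \frac{-5 - 4}{6 + 2} = \left(-9 + 68 - \frac{1}{3} \left(-9\right)\right) \left(- \frac{9}{8}\right) = \left(-9 + 68 - \frac{1}{3} \left(-9\right)\right) \left(\left(-9\right) \frac{1}{8}\right) = \left(-9 + 68 - -3\right) \left(- \frac{9}{8}\right) = \left(-9 + 68 + 3\right) \left(- \frac{9}{8}\right) = 62 \left(- \frac{9}{8}\right) = - \frac{279}{4}$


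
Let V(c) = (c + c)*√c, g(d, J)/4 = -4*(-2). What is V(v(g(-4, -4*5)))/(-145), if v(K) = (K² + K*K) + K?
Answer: -3328*√130/29 ≈ -1308.4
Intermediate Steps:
g(d, J) = 32 (g(d, J) = 4*(-4*(-2)) = 4*8 = 32)
v(K) = K + 2*K² (v(K) = (K² + K²) + K = 2*K² + K = K + 2*K²)
V(c) = 2*c^(3/2) (V(c) = (2*c)*√c = 2*c^(3/2))
V(v(g(-4, -4*5)))/(-145) = (2*(32*(1 + 2*32))^(3/2))/(-145) = (2*(32*(1 + 64))^(3/2))*(-1/145) = (2*(32*65)^(3/2))*(-1/145) = (2*2080^(3/2))*(-1/145) = (2*(8320*√130))*(-1/145) = (16640*√130)*(-1/145) = -3328*√130/29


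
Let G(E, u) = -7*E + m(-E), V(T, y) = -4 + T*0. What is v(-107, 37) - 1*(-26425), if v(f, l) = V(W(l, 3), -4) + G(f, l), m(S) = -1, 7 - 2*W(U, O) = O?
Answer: 27169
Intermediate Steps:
W(U, O) = 7/2 - O/2
V(T, y) = -4 (V(T, y) = -4 + 0 = -4)
G(E, u) = -1 - 7*E (G(E, u) = -7*E - 1 = -1 - 7*E)
v(f, l) = -5 - 7*f (v(f, l) = -4 + (-1 - 7*f) = -5 - 7*f)
v(-107, 37) - 1*(-26425) = (-5 - 7*(-107)) - 1*(-26425) = (-5 + 749) + 26425 = 744 + 26425 = 27169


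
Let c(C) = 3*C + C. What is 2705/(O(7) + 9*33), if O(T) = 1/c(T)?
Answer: 75740/8317 ≈ 9.1066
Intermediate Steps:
c(C) = 4*C
O(T) = 1/(4*T)
2705/(O(7) + 9*33) = 2705/((¼)/7 + 9*33) = 2705/((¼)*(⅐) + 297) = 2705/(1/28 + 297) = 2705/(8317/28) = 2705*(28/8317) = 75740/8317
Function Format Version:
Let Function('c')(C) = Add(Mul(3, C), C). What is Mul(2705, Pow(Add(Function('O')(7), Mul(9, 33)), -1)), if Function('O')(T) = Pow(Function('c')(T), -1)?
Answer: Rational(75740, 8317) ≈ 9.1066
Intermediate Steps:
Function('c')(C) = Mul(4, C)
Function('O')(T) = Mul(Rational(1, 4), Pow(T, -1)) (Function('O')(T) = Pow(Mul(4, T), -1) = Mul(Rational(1, 4), Pow(T, -1)))
Mul(2705, Pow(Add(Function('O')(7), Mul(9, 33)), -1)) = Mul(2705, Pow(Add(Mul(Rational(1, 4), Pow(7, -1)), Mul(9, 33)), -1)) = Mul(2705, Pow(Add(Mul(Rational(1, 4), Rational(1, 7)), 297), -1)) = Mul(2705, Pow(Add(Rational(1, 28), 297), -1)) = Mul(2705, Pow(Rational(8317, 28), -1)) = Mul(2705, Rational(28, 8317)) = Rational(75740, 8317)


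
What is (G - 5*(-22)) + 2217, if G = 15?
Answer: 2342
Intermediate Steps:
(G - 5*(-22)) + 2217 = (15 - 5*(-22)) + 2217 = (15 + 110) + 2217 = 125 + 2217 = 2342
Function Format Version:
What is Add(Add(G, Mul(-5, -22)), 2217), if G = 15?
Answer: 2342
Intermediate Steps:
Add(Add(G, Mul(-5, -22)), 2217) = Add(Add(15, Mul(-5, -22)), 2217) = Add(Add(15, 110), 2217) = Add(125, 2217) = 2342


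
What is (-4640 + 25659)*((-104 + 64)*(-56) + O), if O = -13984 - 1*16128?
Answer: -585841568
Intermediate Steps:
O = -30112 (O = -13984 - 16128 = -30112)
(-4640 + 25659)*((-104 + 64)*(-56) + O) = (-4640 + 25659)*((-104 + 64)*(-56) - 30112) = 21019*(-40*(-56) - 30112) = 21019*(2240 - 30112) = 21019*(-27872) = -585841568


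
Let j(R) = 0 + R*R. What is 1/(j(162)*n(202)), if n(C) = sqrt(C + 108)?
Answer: sqrt(310)/8135640 ≈ 2.1642e-6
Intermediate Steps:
j(R) = R**2 (j(R) = 0 + R**2 = R**2)
n(C) = sqrt(108 + C)
1/(j(162)*n(202)) = 1/((162**2)*(sqrt(108 + 202))) = 1/(26244*(sqrt(310))) = (sqrt(310)/310)/26244 = sqrt(310)/8135640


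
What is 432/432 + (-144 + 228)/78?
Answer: 27/13 ≈ 2.0769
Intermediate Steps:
432/432 + (-144 + 228)/78 = 432*(1/432) + 84*(1/78) = 1 + 14/13 = 27/13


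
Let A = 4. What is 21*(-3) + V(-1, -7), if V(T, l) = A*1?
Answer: -59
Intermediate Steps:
V(T, l) = 4 (V(T, l) = 4*1 = 4)
21*(-3) + V(-1, -7) = 21*(-3) + 4 = -63 + 4 = -59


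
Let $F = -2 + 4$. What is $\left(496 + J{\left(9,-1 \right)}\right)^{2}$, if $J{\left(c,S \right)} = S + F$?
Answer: $247009$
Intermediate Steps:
$F = 2$
$J{\left(c,S \right)} = 2 + S$ ($J{\left(c,S \right)} = S + 2 = 2 + S$)
$\left(496 + J{\left(9,-1 \right)}\right)^{2} = \left(496 + \left(2 - 1\right)\right)^{2} = \left(496 + 1\right)^{2} = 497^{2} = 247009$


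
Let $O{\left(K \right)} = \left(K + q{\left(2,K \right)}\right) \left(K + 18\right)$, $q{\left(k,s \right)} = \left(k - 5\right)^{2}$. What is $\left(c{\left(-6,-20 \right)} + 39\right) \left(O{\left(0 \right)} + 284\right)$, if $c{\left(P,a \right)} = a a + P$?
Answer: $193118$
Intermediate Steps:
$q{\left(k,s \right)} = \left(-5 + k\right)^{2}$
$O{\left(K \right)} = \left(9 + K\right) \left(18 + K\right)$ ($O{\left(K \right)} = \left(K + \left(-5 + 2\right)^{2}\right) \left(K + 18\right) = \left(K + \left(-3\right)^{2}\right) \left(18 + K\right) = \left(K + 9\right) \left(18 + K\right) = \left(9 + K\right) \left(18 + K\right)$)
$c{\left(P,a \right)} = P + a^{2}$ ($c{\left(P,a \right)} = a^{2} + P = P + a^{2}$)
$\left(c{\left(-6,-20 \right)} + 39\right) \left(O{\left(0 \right)} + 284\right) = \left(\left(-6 + \left(-20\right)^{2}\right) + 39\right) \left(\left(162 + 0^{2} + 27 \cdot 0\right) + 284\right) = \left(\left(-6 + 400\right) + 39\right) \left(\left(162 + 0 + 0\right) + 284\right) = \left(394 + 39\right) \left(162 + 284\right) = 433 \cdot 446 = 193118$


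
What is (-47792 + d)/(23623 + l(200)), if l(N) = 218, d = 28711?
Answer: -19081/23841 ≈ -0.80034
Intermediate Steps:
(-47792 + d)/(23623 + l(200)) = (-47792 + 28711)/(23623 + 218) = -19081/23841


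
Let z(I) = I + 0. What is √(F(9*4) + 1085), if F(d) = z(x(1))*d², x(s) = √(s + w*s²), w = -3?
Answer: √(1085 + 1296*I*√2) ≈ 40.093 + 22.857*I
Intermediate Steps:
x(s) = √(s - 3*s²)
z(I) = I
F(d) = I*√2*d² (F(d) = √(1*(1 - 3*1))*d² = √(1*(1 - 3))*d² = √(1*(-2))*d² = √(-2)*d² = (I*√2)*d² = I*√2*d²)
√(F(9*4) + 1085) = √(I*√2*(9*4)² + 1085) = √(I*√2*36² + 1085) = √(I*√2*1296 + 1085) = √(1296*I*√2 + 1085) = √(1085 + 1296*I*√2)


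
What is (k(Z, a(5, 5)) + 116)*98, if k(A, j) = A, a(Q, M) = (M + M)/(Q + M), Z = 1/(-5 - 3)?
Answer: 45423/4 ≈ 11356.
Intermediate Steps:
Z = -1/8 (Z = 1/(-8) = -1/8 ≈ -0.12500)
a(Q, M) = 2*M/(M + Q) (a(Q, M) = (2*M)/(M + Q) = 2*M/(M + Q))
(k(Z, a(5, 5)) + 116)*98 = (-1/8 + 116)*98 = (927/8)*98 = 45423/4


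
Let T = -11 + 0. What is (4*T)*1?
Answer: -44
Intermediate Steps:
T = -11
(4*T)*1 = (4*(-11))*1 = -44*1 = -44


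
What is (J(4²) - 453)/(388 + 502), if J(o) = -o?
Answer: -469/890 ≈ -0.52697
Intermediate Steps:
(J(4²) - 453)/(388 + 502) = (-1*4² - 453)/(388 + 502) = (-1*16 - 453)/890 = (-16 - 453)*(1/890) = -469*1/890 = -469/890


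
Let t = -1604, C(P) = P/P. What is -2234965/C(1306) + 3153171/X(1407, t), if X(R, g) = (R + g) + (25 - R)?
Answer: -3532162906/1579 ≈ -2.2370e+6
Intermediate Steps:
C(P) = 1
X(R, g) = 25 + g
-2234965/C(1306) + 3153171/X(1407, t) = -2234965/1 + 3153171/(25 - 1604) = -2234965*1 + 3153171/(-1579) = -2234965 + 3153171*(-1/1579) = -2234965 - 3153171/1579 = -3532162906/1579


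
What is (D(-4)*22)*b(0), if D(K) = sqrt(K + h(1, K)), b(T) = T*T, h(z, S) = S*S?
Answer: 0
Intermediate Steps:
h(z, S) = S**2
b(T) = T**2
D(K) = sqrt(K + K**2)
(D(-4)*22)*b(0) = (sqrt(-4*(1 - 4))*22)*0**2 = (sqrt(-4*(-3))*22)*0 = (sqrt(12)*22)*0 = ((2*sqrt(3))*22)*0 = (44*sqrt(3))*0 = 0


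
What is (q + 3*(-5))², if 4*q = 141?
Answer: 6561/16 ≈ 410.06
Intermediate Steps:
q = 141/4 (q = (¼)*141 = 141/4 ≈ 35.250)
(q + 3*(-5))² = (141/4 + 3*(-5))² = (141/4 - 15)² = (81/4)² = 6561/16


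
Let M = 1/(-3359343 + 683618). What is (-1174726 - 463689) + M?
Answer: -4383947975876/2675725 ≈ -1.6384e+6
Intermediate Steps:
M = -1/2675725 (M = 1/(-2675725) = -1/2675725 ≈ -3.7373e-7)
(-1174726 - 463689) + M = (-1174726 - 463689) - 1/2675725 = -1638415 - 1/2675725 = -4383947975876/2675725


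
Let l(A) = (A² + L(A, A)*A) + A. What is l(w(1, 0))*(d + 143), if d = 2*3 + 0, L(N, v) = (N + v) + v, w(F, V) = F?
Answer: 745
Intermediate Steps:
L(N, v) = N + 2*v
l(A) = A + 4*A² (l(A) = (A² + (A + 2*A)*A) + A = (A² + (3*A)*A) + A = (A² + 3*A²) + A = 4*A² + A = A + 4*A²)
d = 6 (d = 6 + 0 = 6)
l(w(1, 0))*(d + 143) = (1*(1 + 4*1))*(6 + 143) = (1*(1 + 4))*149 = (1*5)*149 = 5*149 = 745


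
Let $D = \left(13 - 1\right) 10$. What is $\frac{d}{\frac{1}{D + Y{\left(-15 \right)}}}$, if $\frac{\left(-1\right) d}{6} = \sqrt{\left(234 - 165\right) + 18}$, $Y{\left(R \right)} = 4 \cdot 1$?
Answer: $- 744 \sqrt{87} \approx -6939.6$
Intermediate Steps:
$Y{\left(R \right)} = 4$
$d = - 6 \sqrt{87}$ ($d = - 6 \sqrt{\left(234 - 165\right) + 18} = - 6 \sqrt{69 + 18} = - 6 \sqrt{87} \approx -55.964$)
$D = 120$ ($D = 12 \cdot 10 = 120$)
$\frac{d}{\frac{1}{D + Y{\left(-15 \right)}}} = \frac{\left(-6\right) \sqrt{87}}{\frac{1}{120 + 4}} = \frac{\left(-6\right) \sqrt{87}}{\frac{1}{124}} = - 6 \sqrt{87} \frac{1}{\frac{1}{124}} = - 6 \sqrt{87} \cdot 124 = - 744 \sqrt{87}$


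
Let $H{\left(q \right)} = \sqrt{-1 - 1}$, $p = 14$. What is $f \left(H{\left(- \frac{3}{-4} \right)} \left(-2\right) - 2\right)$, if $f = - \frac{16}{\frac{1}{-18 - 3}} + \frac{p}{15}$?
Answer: $- \frac{10108}{15} - \frac{10108 i \sqrt{2}}{15} \approx -673.87 - 952.99 i$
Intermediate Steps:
$H{\left(q \right)} = i \sqrt{2}$ ($H{\left(q \right)} = \sqrt{-2} = i \sqrt{2}$)
$f = \frac{5054}{15}$ ($f = - \frac{16}{\frac{1}{-18 - 3}} + \frac{14}{15} = - \frac{16}{\frac{1}{-21}} + 14 \cdot \frac{1}{15} = - \frac{16}{- \frac{1}{21}} + \frac{14}{15} = \left(-16\right) \left(-21\right) + \frac{14}{15} = 336 + \frac{14}{15} = \frac{5054}{15} \approx 336.93$)
$f \left(H{\left(- \frac{3}{-4} \right)} \left(-2\right) - 2\right) = \frac{5054 \left(i \sqrt{2} \left(-2\right) - 2\right)}{15} = \frac{5054 \left(- 2 i \sqrt{2} - 2\right)}{15} = \frac{5054 \left(-2 - 2 i \sqrt{2}\right)}{15} = - \frac{10108}{15} - \frac{10108 i \sqrt{2}}{15}$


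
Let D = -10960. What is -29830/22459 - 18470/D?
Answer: 8788093/24615064 ≈ 0.35702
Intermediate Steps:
-29830/22459 - 18470/D = -29830/22459 - 18470/(-10960) = -29830*1/22459 - 18470*(-1/10960) = -29830/22459 + 1847/1096 = 8788093/24615064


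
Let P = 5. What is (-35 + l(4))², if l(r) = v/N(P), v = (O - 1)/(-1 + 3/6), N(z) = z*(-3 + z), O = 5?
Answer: 32041/25 ≈ 1281.6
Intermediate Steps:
v = -8 (v = (5 - 1)/(-1 + 3/6) = 4/(-1 + 3*(⅙)) = 4/(-1 + ½) = 4/(-½) = 4*(-2) = -8)
l(r) = -⅘ (l(r) = -8*1/(5*(-3 + 5)) = -8/(5*2) = -8/10 = -8*⅒ = -⅘)
(-35 + l(4))² = (-35 - ⅘)² = (-179/5)² = 32041/25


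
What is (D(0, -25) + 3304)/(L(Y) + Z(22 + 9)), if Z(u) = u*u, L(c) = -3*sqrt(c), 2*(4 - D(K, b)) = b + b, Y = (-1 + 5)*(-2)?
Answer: 291183/83963 + 1818*I*sqrt(2)/83963 ≈ 3.468 + 0.030621*I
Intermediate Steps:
Y = -8 (Y = 4*(-2) = -8)
D(K, b) = 4 - b (D(K, b) = 4 - (b + b)/2 = 4 - b)
Z(u) = u**2
(D(0, -25) + 3304)/(L(Y) + Z(22 + 9)) = ((4 - 1*(-25)) + 3304)/(-6*I*sqrt(2) + (22 + 9)**2) = ((4 + 25) + 3304)/(-6*I*sqrt(2) + 31**2) = (29 + 3304)/(-6*I*sqrt(2) + 961) = 3333/(961 - 6*I*sqrt(2))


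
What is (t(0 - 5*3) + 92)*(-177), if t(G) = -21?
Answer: -12567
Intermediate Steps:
(t(0 - 5*3) + 92)*(-177) = (-21 + 92)*(-177) = 71*(-177) = -12567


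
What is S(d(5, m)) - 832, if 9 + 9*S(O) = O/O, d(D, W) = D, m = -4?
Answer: -7496/9 ≈ -832.89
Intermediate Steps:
S(O) = -8/9 (S(O) = -1 + (O/O)/9 = -1 + (⅑)*1 = -1 + ⅑ = -8/9)
S(d(5, m)) - 832 = -8/9 - 832 = -7496/9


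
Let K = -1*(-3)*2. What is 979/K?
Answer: 979/6 ≈ 163.17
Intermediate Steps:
K = 6 (K = 3*2 = 6)
979/K = 979/6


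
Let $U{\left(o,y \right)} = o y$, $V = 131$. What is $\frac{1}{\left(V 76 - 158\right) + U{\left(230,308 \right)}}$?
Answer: $\frac{1}{80638} \approx 1.2401 \cdot 10^{-5}$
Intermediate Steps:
$\frac{1}{\left(V 76 - 158\right) + U{\left(230,308 \right)}} = \frac{1}{\left(131 \cdot 76 - 158\right) + 230 \cdot 308} = \frac{1}{\left(9956 - 158\right) + 70840} = \frac{1}{9798 + 70840} = \frac{1}{80638}$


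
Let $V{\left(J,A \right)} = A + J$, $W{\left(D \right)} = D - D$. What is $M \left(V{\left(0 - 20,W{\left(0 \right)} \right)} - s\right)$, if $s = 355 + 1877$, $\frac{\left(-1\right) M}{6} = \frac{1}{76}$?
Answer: $\frac{3378}{19} \approx 177.79$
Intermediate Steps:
$W{\left(D \right)} = 0$
$M = - \frac{3}{38}$ ($M = - \frac{6}{76} = \left(-6\right) \frac{1}{76} = - \frac{3}{38} \approx -0.078947$)
$s = 2232$
$M \left(V{\left(0 - 20,W{\left(0 \right)} \right)} - s\right) = - \frac{3 \left(\left(0 + \left(0 - 20\right)\right) - 2232\right)}{38} = - \frac{3 \left(\left(0 - 20\right) - 2232\right)}{38} = - \frac{3 \left(-20 - 2232\right)}{38} = \left(- \frac{3}{38}\right) \left(-2252\right) = \frac{3378}{19}$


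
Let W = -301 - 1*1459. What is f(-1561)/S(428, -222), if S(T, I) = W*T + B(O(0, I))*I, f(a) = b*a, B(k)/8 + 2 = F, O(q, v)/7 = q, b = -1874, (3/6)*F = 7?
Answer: -208951/55328 ≈ -3.7766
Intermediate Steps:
F = 14 (F = 2*7 = 14)
O(q, v) = 7*q
B(k) = 96 (B(k) = -16 + 8*14 = -16 + 112 = 96)
W = -1760 (W = -301 - 1459 = -1760)
f(a) = -1874*a
S(T, I) = -1760*T + 96*I
f(-1561)/S(428, -222) = (-1874*(-1561))/(-1760*428 + 96*(-222)) = 2925314/(-753280 - 21312) = 2925314/(-774592) = 2925314*(-1/774592) = -208951/55328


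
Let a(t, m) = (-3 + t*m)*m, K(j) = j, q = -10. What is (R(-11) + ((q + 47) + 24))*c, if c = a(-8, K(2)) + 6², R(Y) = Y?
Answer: -100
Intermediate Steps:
a(t, m) = m*(-3 + m*t) (a(t, m) = (-3 + m*t)*m = m*(-3 + m*t))
c = -2 (c = 2*(-3 + 2*(-8)) + 6² = 2*(-3 - 16) + 36 = 2*(-19) + 36 = -38 + 36 = -2)
(R(-11) + ((q + 47) + 24))*c = (-11 + ((-10 + 47) + 24))*(-2) = (-11 + (37 + 24))*(-2) = (-11 + 61)*(-2) = 50*(-2) = -100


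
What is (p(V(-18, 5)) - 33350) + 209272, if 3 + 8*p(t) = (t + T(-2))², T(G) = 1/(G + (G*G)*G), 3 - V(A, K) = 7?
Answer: 140738981/800 ≈ 1.7592e+5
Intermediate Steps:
V(A, K) = -4 (V(A, K) = 3 - 1*7 = 3 - 7 = -4)
T(G) = 1/(G + G³) (T(G) = 1/(G + G²*G) = 1/(G + G³))
p(t) = -3/8 + (-⅒ + t)²/8 (p(t) = -3/8 + (t + 1/(-2 + (-2)³))²/8 = -3/8 + (t + 1/(-2 - 8))²/8 = -3/8 + (t + 1/(-10))²/8 = -3/8 + (t - ⅒)²/8 = -3/8 + (-⅒ + t)²/8)
(p(V(-18, 5)) - 33350) + 209272 = ((-3/8 + (-1 + 10*(-4))²/800) - 33350) + 209272 = ((-3/8 + (-1 - 40)²/800) - 33350) + 209272 = ((-3/8 + (1/800)*(-41)²) - 33350) + 209272 = ((-3/8 + (1/800)*1681) - 33350) + 209272 = ((-3/8 + 1681/800) - 33350) + 209272 = (1381/800 - 33350) + 209272 = -26678619/800 + 209272 = 140738981/800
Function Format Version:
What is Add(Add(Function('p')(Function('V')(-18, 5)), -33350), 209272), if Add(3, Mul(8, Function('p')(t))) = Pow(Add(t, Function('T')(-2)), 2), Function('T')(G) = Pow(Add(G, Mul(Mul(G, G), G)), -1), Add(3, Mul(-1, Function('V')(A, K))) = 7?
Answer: Rational(140738981, 800) ≈ 1.7592e+5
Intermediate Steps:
Function('V')(A, K) = -4 (Function('V')(A, K) = Add(3, Mul(-1, 7)) = Add(3, -7) = -4)
Function('T')(G) = Pow(Add(G, Pow(G, 3)), -1) (Function('T')(G) = Pow(Add(G, Mul(Pow(G, 2), G)), -1) = Pow(Add(G, Pow(G, 3)), -1))
Function('p')(t) = Add(Rational(-3, 8), Mul(Rational(1, 8), Pow(Add(Rational(-1, 10), t), 2))) (Function('p')(t) = Add(Rational(-3, 8), Mul(Rational(1, 8), Pow(Add(t, Pow(Add(-2, Pow(-2, 3)), -1)), 2))) = Add(Rational(-3, 8), Mul(Rational(1, 8), Pow(Add(t, Pow(Add(-2, -8), -1)), 2))) = Add(Rational(-3, 8), Mul(Rational(1, 8), Pow(Add(t, Pow(-10, -1)), 2))) = Add(Rational(-3, 8), Mul(Rational(1, 8), Pow(Add(t, Rational(-1, 10)), 2))) = Add(Rational(-3, 8), Mul(Rational(1, 8), Pow(Add(Rational(-1, 10), t), 2))))
Add(Add(Function('p')(Function('V')(-18, 5)), -33350), 209272) = Add(Add(Add(Rational(-3, 8), Mul(Rational(1, 800), Pow(Add(-1, Mul(10, -4)), 2))), -33350), 209272) = Add(Add(Add(Rational(-3, 8), Mul(Rational(1, 800), Pow(Add(-1, -40), 2))), -33350), 209272) = Add(Add(Add(Rational(-3, 8), Mul(Rational(1, 800), Pow(-41, 2))), -33350), 209272) = Add(Add(Add(Rational(-3, 8), Mul(Rational(1, 800), 1681)), -33350), 209272) = Add(Add(Add(Rational(-3, 8), Rational(1681, 800)), -33350), 209272) = Add(Add(Rational(1381, 800), -33350), 209272) = Add(Rational(-26678619, 800), 209272) = Rational(140738981, 800)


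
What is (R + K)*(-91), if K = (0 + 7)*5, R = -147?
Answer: 10192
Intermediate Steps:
K = 35 (K = 7*5 = 35)
(R + K)*(-91) = (-147 + 35)*(-91) = -112*(-91) = 10192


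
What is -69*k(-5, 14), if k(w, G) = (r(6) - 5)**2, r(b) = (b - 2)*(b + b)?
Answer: -127581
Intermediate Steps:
r(b) = 2*b*(-2 + b) (r(b) = (-2 + b)*(2*b) = 2*b*(-2 + b))
k(w, G) = 1849 (k(w, G) = (2*6*(-2 + 6) - 5)**2 = (2*6*4 - 5)**2 = (48 - 5)**2 = 43**2 = 1849)
-69*k(-5, 14) = -69*1849 = -127581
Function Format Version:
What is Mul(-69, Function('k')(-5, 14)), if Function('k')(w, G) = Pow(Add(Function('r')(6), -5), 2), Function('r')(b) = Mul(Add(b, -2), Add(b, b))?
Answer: -127581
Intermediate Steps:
Function('r')(b) = Mul(2, b, Add(-2, b)) (Function('r')(b) = Mul(Add(-2, b), Mul(2, b)) = Mul(2, b, Add(-2, b)))
Function('k')(w, G) = 1849 (Function('k')(w, G) = Pow(Add(Mul(2, 6, Add(-2, 6)), -5), 2) = Pow(Add(Mul(2, 6, 4), -5), 2) = Pow(Add(48, -5), 2) = Pow(43, 2) = 1849)
Mul(-69, Function('k')(-5, 14)) = Mul(-69, 1849) = -127581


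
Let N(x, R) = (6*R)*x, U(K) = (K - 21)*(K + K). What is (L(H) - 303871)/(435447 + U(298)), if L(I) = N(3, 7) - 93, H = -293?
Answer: -303838/600539 ≈ -0.50594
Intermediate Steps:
U(K) = 2*K*(-21 + K) (U(K) = (-21 + K)*(2*K) = 2*K*(-21 + K))
N(x, R) = 6*R*x
L(I) = 33 (L(I) = 6*7*3 - 93 = 126 - 93 = 33)
(L(H) - 303871)/(435447 + U(298)) = (33 - 303871)/(435447 + 2*298*(-21 + 298)) = -303838/(435447 + 2*298*277) = -303838/(435447 + 165092) = -303838/600539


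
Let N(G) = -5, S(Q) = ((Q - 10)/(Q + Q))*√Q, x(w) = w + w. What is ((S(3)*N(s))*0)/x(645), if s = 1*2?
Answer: 0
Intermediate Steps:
x(w) = 2*w
S(Q) = (-10 + Q)/(2*√Q) (S(Q) = ((-10 + Q)/((2*Q)))*√Q = ((-10 + Q)*(1/(2*Q)))*√Q = ((-10 + Q)/(2*Q))*√Q = (-10 + Q)/(2*√Q))
s = 2
((S(3)*N(s))*0)/x(645) = ((((-10 + 3)/(2*√3))*(-5))*0)/((2*645)) = ((((½)*(√3/3)*(-7))*(-5))*0)/1290 = ((-7*√3/6*(-5))*0)*(1/1290) = ((35*√3/6)*0)*(1/1290) = 0*(1/1290) = 0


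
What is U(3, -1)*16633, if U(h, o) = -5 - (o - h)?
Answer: -16633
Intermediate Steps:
U(h, o) = -5 + h - o (U(h, o) = -5 + (h - o) = -5 + h - o)
U(3, -1)*16633 = (-5 + 3 - 1*(-1))*16633 = (-5 + 3 + 1)*16633 = -1*16633 = -16633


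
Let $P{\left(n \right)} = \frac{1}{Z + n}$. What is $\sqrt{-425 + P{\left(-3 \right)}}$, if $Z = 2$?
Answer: $i \sqrt{426} \approx 20.64 i$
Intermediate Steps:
$P{\left(n \right)} = \frac{1}{2 + n}$
$\sqrt{-425 + P{\left(-3 \right)}} = \sqrt{-425 + \frac{1}{2 - 3}} = \sqrt{-425 + \frac{1}{-1}} = \sqrt{-425 - 1} = \sqrt{-426} = i \sqrt{426}$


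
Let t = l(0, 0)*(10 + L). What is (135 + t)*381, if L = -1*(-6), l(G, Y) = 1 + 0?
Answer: 57531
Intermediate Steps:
l(G, Y) = 1
L = 6
t = 16 (t = 1*(10 + 6) = 1*16 = 16)
(135 + t)*381 = (135 + 16)*381 = 151*381 = 57531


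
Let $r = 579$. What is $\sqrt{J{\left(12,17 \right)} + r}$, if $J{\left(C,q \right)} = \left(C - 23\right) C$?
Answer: $\sqrt{447} \approx 21.142$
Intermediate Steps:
$J{\left(C,q \right)} = C \left(-23 + C\right)$ ($J{\left(C,q \right)} = \left(C - 23\right) C = \left(-23 + C\right) C = C \left(-23 + C\right)$)
$\sqrt{J{\left(12,17 \right)} + r} = \sqrt{12 \left(-23 + 12\right) + 579} = \sqrt{12 \left(-11\right) + 579} = \sqrt{-132 + 579} = \sqrt{447}$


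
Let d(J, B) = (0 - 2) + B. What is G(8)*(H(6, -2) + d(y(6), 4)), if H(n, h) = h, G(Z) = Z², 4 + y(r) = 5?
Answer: 0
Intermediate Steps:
y(r) = 1 (y(r) = -4 + 5 = 1)
d(J, B) = -2 + B
G(8)*(H(6, -2) + d(y(6), 4)) = 8²*(-2 + (-2 + 4)) = 64*(-2 + 2) = 64*0 = 0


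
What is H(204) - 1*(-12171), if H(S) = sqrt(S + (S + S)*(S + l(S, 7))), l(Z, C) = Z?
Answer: 12171 + 2*sqrt(41667) ≈ 12579.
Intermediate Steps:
H(S) = sqrt(S + 4*S**2) (H(S) = sqrt(S + (S + S)*(S + S)) = sqrt(S + (2*S)*(2*S)) = sqrt(S + 4*S**2))
H(204) - 1*(-12171) = sqrt(204*(1 + 4*204)) - 1*(-12171) = sqrt(204*(1 + 816)) + 12171 = sqrt(204*817) + 12171 = sqrt(166668) + 12171 = 2*sqrt(41667) + 12171 = 12171 + 2*sqrt(41667)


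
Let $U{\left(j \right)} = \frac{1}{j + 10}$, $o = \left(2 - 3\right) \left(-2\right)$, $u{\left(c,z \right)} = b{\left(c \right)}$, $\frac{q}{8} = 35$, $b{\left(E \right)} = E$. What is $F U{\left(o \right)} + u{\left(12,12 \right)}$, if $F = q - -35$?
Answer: $\frac{153}{4} \approx 38.25$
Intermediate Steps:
$q = 280$ ($q = 8 \cdot 35 = 280$)
$u{\left(c,z \right)} = c$
$o = 2$ ($o = \left(2 - 3\right) \left(-2\right) = \left(-1\right) \left(-2\right) = 2$)
$F = 315$ ($F = 280 - -35 = 280 + 35 = 315$)
$U{\left(j \right)} = \frac{1}{10 + j}$
$F U{\left(o \right)} + u{\left(12,12 \right)} = \frac{315}{10 + 2} + 12 = \frac{315}{12} + 12 = 315 \cdot \frac{1}{12} + 12 = \frac{105}{4} + 12 = \frac{153}{4}$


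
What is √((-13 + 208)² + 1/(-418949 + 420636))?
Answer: 4*√6763623307/1687 ≈ 195.00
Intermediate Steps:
√((-13 + 208)² + 1/(-418949 + 420636)) = √(195² + 1/1687) = √(38025 + 1/1687) = √(64148176/1687) = 4*√6763623307/1687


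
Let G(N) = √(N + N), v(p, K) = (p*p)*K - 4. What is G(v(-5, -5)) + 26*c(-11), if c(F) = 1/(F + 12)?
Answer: 26 + I*√258 ≈ 26.0 + 16.062*I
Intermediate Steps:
v(p, K) = -4 + K*p² (v(p, K) = p²*K - 4 = K*p² - 4 = -4 + K*p²)
c(F) = 1/(12 + F)
G(N) = √2*√N (G(N) = √(2*N) = √2*√N)
G(v(-5, -5)) + 26*c(-11) = √2*√(-4 - 5*(-5)²) + 26/(12 - 11) = √2*√(-4 - 5*25) + 26/1 = √2*√(-4 - 125) + 26*1 = √2*√(-129) + 26 = √2*(I*√129) + 26 = I*√258 + 26 = 26 + I*√258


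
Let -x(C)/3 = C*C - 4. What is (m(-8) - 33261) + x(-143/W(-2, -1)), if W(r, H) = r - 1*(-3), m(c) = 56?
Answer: -94540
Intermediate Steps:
W(r, H) = 3 + r (W(r, H) = r + 3 = 3 + r)
x(C) = 12 - 3*C² (x(C) = -3*(C*C - 4) = -3*(C² - 4) = -3*(-4 + C²) = 12 - 3*C²)
(m(-8) - 33261) + x(-143/W(-2, -1)) = (56 - 33261) + (12 - 3*20449/(3 - 2)²) = -33205 + (12 - 3*(-143/1)²) = -33205 + (12 - 3*(-143*1)²) = -33205 + (12 - 3*(-143)²) = -33205 + (12 - 3*20449) = -33205 + (12 - 61347) = -33205 - 61335 = -94540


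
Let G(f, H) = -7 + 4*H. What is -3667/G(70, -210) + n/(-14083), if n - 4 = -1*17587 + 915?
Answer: 65760157/11928301 ≈ 5.5130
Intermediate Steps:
n = -16668 (n = 4 + (-1*17587 + 915) = 4 + (-17587 + 915) = 4 - 16672 = -16668)
-3667/G(70, -210) + n/(-14083) = -3667/(-7 + 4*(-210)) - 16668/(-14083) = -3667/(-7 - 840) - 16668*(-1/14083) = -3667/(-847) + 16668/14083 = -3667*(-1/847) + 16668/14083 = 3667/847 + 16668/14083 = 65760157/11928301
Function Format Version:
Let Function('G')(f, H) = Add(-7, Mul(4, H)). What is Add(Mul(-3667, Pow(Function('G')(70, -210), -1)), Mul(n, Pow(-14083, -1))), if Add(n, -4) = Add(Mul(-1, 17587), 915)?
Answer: Rational(65760157, 11928301) ≈ 5.5130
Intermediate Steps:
n = -16668 (n = Add(4, Add(Mul(-1, 17587), 915)) = Add(4, Add(-17587, 915)) = Add(4, -16672) = -16668)
Add(Mul(-3667, Pow(Function('G')(70, -210), -1)), Mul(n, Pow(-14083, -1))) = Add(Mul(-3667, Pow(Add(-7, Mul(4, -210)), -1)), Mul(-16668, Pow(-14083, -1))) = Add(Mul(-3667, Pow(Add(-7, -840), -1)), Mul(-16668, Rational(-1, 14083))) = Add(Mul(-3667, Pow(-847, -1)), Rational(16668, 14083)) = Add(Mul(-3667, Rational(-1, 847)), Rational(16668, 14083)) = Add(Rational(3667, 847), Rational(16668, 14083)) = Rational(65760157, 11928301)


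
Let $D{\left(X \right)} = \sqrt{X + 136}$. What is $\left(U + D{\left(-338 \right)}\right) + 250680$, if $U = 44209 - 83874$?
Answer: $211015 + i \sqrt{202} \approx 2.1102 \cdot 10^{5} + 14.213 i$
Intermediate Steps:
$U = -39665$ ($U = 44209 - 83874 = -39665$)
$D{\left(X \right)} = \sqrt{136 + X}$
$\left(U + D{\left(-338 \right)}\right) + 250680 = \left(-39665 + \sqrt{136 - 338}\right) + 250680 = \left(-39665 + \sqrt{-202}\right) + 250680 = \left(-39665 + i \sqrt{202}\right) + 250680 = 211015 + i \sqrt{202}$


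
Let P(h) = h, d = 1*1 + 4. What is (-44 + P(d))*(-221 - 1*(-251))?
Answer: -1170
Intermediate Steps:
d = 5 (d = 1 + 4 = 5)
(-44 + P(d))*(-221 - 1*(-251)) = (-44 + 5)*(-221 - 1*(-251)) = -39*(-221 + 251) = -39*30 = -1170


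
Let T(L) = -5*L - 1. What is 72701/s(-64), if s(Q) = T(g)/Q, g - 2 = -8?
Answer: -4652864/29 ≈ -1.6044e+5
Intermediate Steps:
g = -6 (g = 2 - 8 = -6)
T(L) = -1 - 5*L
s(Q) = 29/Q (s(Q) = (-1 - 5*(-6))/Q = (-1 + 30)/Q = 29/Q)
72701/s(-64) = 72701/((29/(-64))) = 72701/((29*(-1/64))) = 72701/(-29/64) = 72701*(-64/29) = -4652864/29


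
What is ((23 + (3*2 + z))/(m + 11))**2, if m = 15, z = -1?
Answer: 196/169 ≈ 1.1598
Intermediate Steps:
((23 + (3*2 + z))/(m + 11))**2 = ((23 + (3*2 - 1))/(15 + 11))**2 = ((23 + (6 - 1))/26)**2 = ((23 + 5)*(1/26))**2 = (28*(1/26))**2 = (14/13)**2 = 196/169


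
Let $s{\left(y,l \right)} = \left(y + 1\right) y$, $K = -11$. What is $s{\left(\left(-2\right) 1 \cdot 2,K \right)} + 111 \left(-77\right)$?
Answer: $-8535$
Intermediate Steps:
$s{\left(y,l \right)} = y \left(1 + y\right)$ ($s{\left(y,l \right)} = \left(1 + y\right) y = y \left(1 + y\right)$)
$s{\left(\left(-2\right) 1 \cdot 2,K \right)} + 111 \left(-77\right) = \left(-2\right) 1 \cdot 2 \left(1 + \left(-2\right) 1 \cdot 2\right) + 111 \left(-77\right) = \left(-2\right) 2 \left(1 - 4\right) - 8547 = - 4 \left(1 - 4\right) - 8547 = \left(-4\right) \left(-3\right) - 8547 = 12 - 8547 = -8535$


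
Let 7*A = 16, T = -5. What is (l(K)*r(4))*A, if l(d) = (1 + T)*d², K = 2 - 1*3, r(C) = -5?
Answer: 320/7 ≈ 45.714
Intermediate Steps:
K = -1 (K = 2 - 3 = -1)
A = 16/7 (A = (⅐)*16 = 16/7 ≈ 2.2857)
l(d) = -4*d² (l(d) = (1 - 5)*d² = -4*d²)
(l(K)*r(4))*A = (-4*(-1)²*(-5))*(16/7) = (-4*1*(-5))*(16/7) = -4*(-5)*(16/7) = 20*(16/7) = 320/7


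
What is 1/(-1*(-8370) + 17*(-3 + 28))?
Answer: 1/8795 ≈ 0.00011370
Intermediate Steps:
1/(-1*(-8370) + 17*(-3 + 28)) = 1/(8370 + 17*25) = 1/(8370 + 425) = 1/8795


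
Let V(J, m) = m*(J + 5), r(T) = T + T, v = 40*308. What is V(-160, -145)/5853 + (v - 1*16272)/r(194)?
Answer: -3602689/567741 ≈ -6.3457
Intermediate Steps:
v = 12320
r(T) = 2*T
V(J, m) = m*(5 + J)
V(-160, -145)/5853 + (v - 1*16272)/r(194) = -145*(5 - 160)/5853 + (12320 - 1*16272)/((2*194)) = -145*(-155)*(1/5853) + (12320 - 16272)/388 = 22475*(1/5853) - 3952*1/388 = 22475/5853 - 988/97 = -3602689/567741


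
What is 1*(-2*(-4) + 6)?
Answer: 14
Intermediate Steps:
1*(-2*(-4) + 6) = 1*(8 + 6) = 1*14 = 14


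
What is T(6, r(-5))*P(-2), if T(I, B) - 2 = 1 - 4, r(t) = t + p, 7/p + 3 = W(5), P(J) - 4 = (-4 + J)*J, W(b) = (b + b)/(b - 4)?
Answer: -16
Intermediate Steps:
W(b) = 2*b/(-4 + b) (W(b) = (2*b)/(-4 + b) = 2*b/(-4 + b))
P(J) = 4 + J*(-4 + J) (P(J) = 4 + (-4 + J)*J = 4 + J*(-4 + J))
p = 1 (p = 7/(-3 + 2*5/(-4 + 5)) = 7/(-3 + 2*5/1) = 7/(-3 + 2*5*1) = 7/(-3 + 10) = 7/7 = 7*(⅐) = 1)
r(t) = 1 + t (r(t) = t + 1 = 1 + t)
T(I, B) = -1 (T(I, B) = 2 + (1 - 4) = 2 - 3 = -1)
T(6, r(-5))*P(-2) = -(4 + (-2)² - 4*(-2)) = -(4 + 4 + 8) = -1*16 = -16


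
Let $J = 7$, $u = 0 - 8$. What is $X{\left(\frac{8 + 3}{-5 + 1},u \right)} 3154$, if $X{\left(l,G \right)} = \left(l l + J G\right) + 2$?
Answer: $- \frac{1171711}{8} \approx -1.4646 \cdot 10^{5}$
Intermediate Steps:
$u = -8$ ($u = 0 - 8 = -8$)
$X{\left(l,G \right)} = 2 + l^{2} + 7 G$ ($X{\left(l,G \right)} = \left(l l + 7 G\right) + 2 = \left(l^{2} + 7 G\right) + 2 = 2 + l^{2} + 7 G$)
$X{\left(\frac{8 + 3}{-5 + 1},u \right)} 3154 = \left(2 + \left(\frac{8 + 3}{-5 + 1}\right)^{2} + 7 \left(-8\right)\right) 3154 = \left(2 + \left(\frac{11}{-4}\right)^{2} - 56\right) 3154 = \left(2 + \left(11 \left(- \frac{1}{4}\right)\right)^{2} - 56\right) 3154 = \left(2 + \left(- \frac{11}{4}\right)^{2} - 56\right) 3154 = \left(2 + \frac{121}{16} - 56\right) 3154 = \left(- \frac{743}{16}\right) 3154 = - \frac{1171711}{8}$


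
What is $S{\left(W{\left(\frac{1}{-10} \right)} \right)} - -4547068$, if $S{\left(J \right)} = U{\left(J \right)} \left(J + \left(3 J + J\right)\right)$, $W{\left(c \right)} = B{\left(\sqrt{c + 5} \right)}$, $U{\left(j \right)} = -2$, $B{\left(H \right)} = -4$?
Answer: $4547108$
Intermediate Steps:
$W{\left(c \right)} = -4$
$S{\left(J \right)} = - 10 J$ ($S{\left(J \right)} = - 2 \left(J + \left(3 J + J\right)\right) = - 2 \left(J + 4 J\right) = - 2 \cdot 5 J = - 10 J$)
$S{\left(W{\left(\frac{1}{-10} \right)} \right)} - -4547068 = \left(-10\right) \left(-4\right) - -4547068 = 40 + 4547068 = 4547108$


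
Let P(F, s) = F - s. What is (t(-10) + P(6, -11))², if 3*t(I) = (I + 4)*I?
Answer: 1369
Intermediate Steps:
t(I) = I*(4 + I)/3 (t(I) = ((I + 4)*I)/3 = ((4 + I)*I)/3 = (I*(4 + I))/3 = I*(4 + I)/3)
(t(-10) + P(6, -11))² = ((⅓)*(-10)*(4 - 10) + (6 - 1*(-11)))² = ((⅓)*(-10)*(-6) + (6 + 11))² = (20 + 17)² = 37² = 1369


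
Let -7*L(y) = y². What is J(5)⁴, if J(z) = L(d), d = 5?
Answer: 390625/2401 ≈ 162.69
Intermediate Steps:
L(y) = -y²/7
J(z) = -25/7 (J(z) = -⅐*5² = -⅐*25 = -25/7)
J(5)⁴ = (-25/7)⁴ = 390625/2401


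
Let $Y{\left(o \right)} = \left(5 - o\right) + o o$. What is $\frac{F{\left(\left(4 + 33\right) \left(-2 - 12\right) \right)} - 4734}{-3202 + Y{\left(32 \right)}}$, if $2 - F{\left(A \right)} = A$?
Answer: $\frac{86}{45} \approx 1.9111$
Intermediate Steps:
$F{\left(A \right)} = 2 - A$
$Y{\left(o \right)} = 5 + o^{2} - o$ ($Y{\left(o \right)} = \left(5 - o\right) + o^{2} = 5 + o^{2} - o$)
$\frac{F{\left(\left(4 + 33\right) \left(-2 - 12\right) \right)} - 4734}{-3202 + Y{\left(32 \right)}} = \frac{\left(2 - \left(4 + 33\right) \left(-2 - 12\right)\right) - 4734}{-3202 + \left(5 + 32^{2} - 32\right)} = \frac{\left(2 - 37 \left(-14\right)\right) - 4734}{-3202 + \left(5 + 1024 - 32\right)} = \frac{\left(2 - -518\right) - 4734}{-3202 + 997} = \frac{\left(2 + 518\right) - 4734}{-2205} = \left(520 - 4734\right) \left(- \frac{1}{2205}\right) = \left(-4214\right) \left(- \frac{1}{2205}\right) = \frac{86}{45}$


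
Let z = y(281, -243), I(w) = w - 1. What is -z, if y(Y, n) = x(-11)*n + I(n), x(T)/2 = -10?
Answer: -4616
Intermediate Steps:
I(w) = -1 + w
x(T) = -20 (x(T) = 2*(-10) = -20)
y(Y, n) = -1 - 19*n (y(Y, n) = -20*n + (-1 + n) = -1 - 19*n)
z = 4616 (z = -1 - 19*(-243) = -1 + 4617 = 4616)
-z = -1*4616 = -4616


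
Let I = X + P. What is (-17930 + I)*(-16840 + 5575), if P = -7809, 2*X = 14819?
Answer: 412963635/2 ≈ 2.0648e+8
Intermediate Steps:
X = 14819/2 (X = (1/2)*14819 = 14819/2 ≈ 7409.5)
I = -799/2 (I = 14819/2 - 7809 = -799/2 ≈ -399.50)
(-17930 + I)*(-16840 + 5575) = (-17930 - 799/2)*(-16840 + 5575) = -36659/2*(-11265) = 412963635/2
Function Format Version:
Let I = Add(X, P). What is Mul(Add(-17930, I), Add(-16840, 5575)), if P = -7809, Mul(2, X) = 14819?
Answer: Rational(412963635, 2) ≈ 2.0648e+8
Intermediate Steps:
X = Rational(14819, 2) (X = Mul(Rational(1, 2), 14819) = Rational(14819, 2) ≈ 7409.5)
I = Rational(-799, 2) (I = Add(Rational(14819, 2), -7809) = Rational(-799, 2) ≈ -399.50)
Mul(Add(-17930, I), Add(-16840, 5575)) = Mul(Add(-17930, Rational(-799, 2)), Add(-16840, 5575)) = Mul(Rational(-36659, 2), -11265) = Rational(412963635, 2)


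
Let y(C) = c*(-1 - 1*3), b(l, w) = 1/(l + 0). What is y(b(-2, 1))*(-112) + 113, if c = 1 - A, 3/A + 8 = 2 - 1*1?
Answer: 753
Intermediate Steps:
A = -3/7 (A = 3/(-8 + (2 - 1*1)) = 3/(-8 + (2 - 1)) = 3/(-8 + 1) = 3/(-7) = 3*(-1/7) = -3/7 ≈ -0.42857)
c = 10/7 (c = 1 - 1*(-3/7) = 1 + 3/7 = 10/7 ≈ 1.4286)
b(l, w) = 1/l
y(C) = -40/7 (y(C) = 10*(-1 - 1*3)/7 = 10*(-1 - 3)/7 = (10/7)*(-4) = -40/7)
y(b(-2, 1))*(-112) + 113 = -40/7*(-112) + 113 = 640 + 113 = 753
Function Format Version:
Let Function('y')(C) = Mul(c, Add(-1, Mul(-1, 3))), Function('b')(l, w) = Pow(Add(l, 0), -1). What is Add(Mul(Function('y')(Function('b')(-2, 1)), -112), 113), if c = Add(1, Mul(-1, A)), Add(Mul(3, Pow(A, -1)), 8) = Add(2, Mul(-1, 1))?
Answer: 753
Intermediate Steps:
A = Rational(-3, 7) (A = Mul(3, Pow(Add(-8, Add(2, Mul(-1, 1))), -1)) = Mul(3, Pow(Add(-8, Add(2, -1)), -1)) = Mul(3, Pow(Add(-8, 1), -1)) = Mul(3, Pow(-7, -1)) = Mul(3, Rational(-1, 7)) = Rational(-3, 7) ≈ -0.42857)
c = Rational(10, 7) (c = Add(1, Mul(-1, Rational(-3, 7))) = Add(1, Rational(3, 7)) = Rational(10, 7) ≈ 1.4286)
Function('b')(l, w) = Pow(l, -1)
Function('y')(C) = Rational(-40, 7) (Function('y')(C) = Mul(Rational(10, 7), Add(-1, Mul(-1, 3))) = Mul(Rational(10, 7), Add(-1, -3)) = Mul(Rational(10, 7), -4) = Rational(-40, 7))
Add(Mul(Function('y')(Function('b')(-2, 1)), -112), 113) = Add(Mul(Rational(-40, 7), -112), 113) = Add(640, 113) = 753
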